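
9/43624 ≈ 0.000206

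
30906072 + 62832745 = 93738817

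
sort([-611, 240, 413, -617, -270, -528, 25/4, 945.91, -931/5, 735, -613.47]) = [-617, -613.47, -611, -528, -270, -931/5, 25/4, 240, 413, 735, 945.91]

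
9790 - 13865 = -4075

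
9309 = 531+8778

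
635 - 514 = 121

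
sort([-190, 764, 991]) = [-190, 764, 991]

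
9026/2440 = 4513/1220 ≈ 3.70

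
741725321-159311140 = 582414181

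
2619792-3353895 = -734103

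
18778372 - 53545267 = -34766895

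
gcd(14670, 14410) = 10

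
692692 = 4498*154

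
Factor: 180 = 2^2*3^2*5^1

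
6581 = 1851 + 4730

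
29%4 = 1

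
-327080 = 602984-930064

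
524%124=28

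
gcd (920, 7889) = 23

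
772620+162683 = 935303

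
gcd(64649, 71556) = 1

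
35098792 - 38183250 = -3084458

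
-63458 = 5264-68722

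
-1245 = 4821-6066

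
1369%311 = 125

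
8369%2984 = 2401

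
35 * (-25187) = -881545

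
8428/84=301/3≈100.33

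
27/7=3 + 6/7 ≈ 3.86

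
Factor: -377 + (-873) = -1 * 2^1 * 5^4 = -1250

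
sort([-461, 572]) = [-461, 572]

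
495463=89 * 5567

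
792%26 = 12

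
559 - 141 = 418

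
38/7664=19/3832 ≈ 0.00496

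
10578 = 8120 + 2458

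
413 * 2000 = 826000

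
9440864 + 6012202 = 15453066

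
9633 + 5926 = 15559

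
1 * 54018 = 54018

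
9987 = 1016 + 8971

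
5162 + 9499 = 14661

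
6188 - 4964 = 1224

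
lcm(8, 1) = 8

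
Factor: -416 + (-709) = -1 * 3^2 * 5^3 = -1125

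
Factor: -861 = -1*3^1*7^1*41^1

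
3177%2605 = 572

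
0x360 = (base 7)2343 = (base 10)864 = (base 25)19e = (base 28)12o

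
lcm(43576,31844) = 827944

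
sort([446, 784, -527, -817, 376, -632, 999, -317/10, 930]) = [-817, -632, -527, -317/10, 376, 446, 784, 930, 999]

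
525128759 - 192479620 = 332649139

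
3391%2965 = 426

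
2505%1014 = 477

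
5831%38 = 17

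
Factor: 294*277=2^1*3^1*7^2*277^1=81438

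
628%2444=628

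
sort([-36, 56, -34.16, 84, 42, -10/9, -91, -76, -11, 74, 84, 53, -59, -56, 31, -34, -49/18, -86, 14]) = [-91, -86, -76, -59, -56, -36, -34.16, -34, -11, -49/18, -10/9, 14, 31, 42, 53, 56, 74, 84, 84]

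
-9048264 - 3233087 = -12281351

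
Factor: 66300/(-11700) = -1 * 3^(-1) * 17^1 = -17/3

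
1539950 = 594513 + 945437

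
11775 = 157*75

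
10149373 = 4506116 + 5643257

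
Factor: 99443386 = 2^1*7^1*191^1*37189^1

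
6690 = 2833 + 3857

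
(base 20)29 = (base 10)49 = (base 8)61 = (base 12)41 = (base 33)1g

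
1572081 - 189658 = 1382423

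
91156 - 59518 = 31638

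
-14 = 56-70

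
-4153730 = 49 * (-84770)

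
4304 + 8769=13073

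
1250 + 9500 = 10750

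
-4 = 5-9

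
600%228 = 144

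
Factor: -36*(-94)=2^3*3^2*47^1=3384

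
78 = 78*1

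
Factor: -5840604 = -1 * 2^2 * 3^2 * 7^3 * 11^1 * 43^1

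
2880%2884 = 2880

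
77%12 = 5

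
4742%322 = 234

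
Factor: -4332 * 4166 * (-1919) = 2^3 * 3^1 * 19^3 * 101^1 * 2083^1 = 34632407928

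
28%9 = 1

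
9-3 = 6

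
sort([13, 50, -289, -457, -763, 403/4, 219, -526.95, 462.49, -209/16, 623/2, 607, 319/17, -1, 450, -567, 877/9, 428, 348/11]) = [-763, -567, -526.95, -457, -289, -209/16, -1, 13, 319/17, 348/11, 50, 877/9, 403/4, 219, 623/2, 428, 450, 462.49, 607]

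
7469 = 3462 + 4007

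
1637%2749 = 1637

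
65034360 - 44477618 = 20556742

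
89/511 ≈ 0.174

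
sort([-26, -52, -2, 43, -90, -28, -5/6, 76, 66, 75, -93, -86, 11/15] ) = [-93, -90, -86, -52, -28, -26, -2, -5/6, 11/15, 43, 66, 75, 76] 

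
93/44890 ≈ 0.00207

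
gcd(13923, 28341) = 9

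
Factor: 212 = 2^2*53^1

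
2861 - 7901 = -5040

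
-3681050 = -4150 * 887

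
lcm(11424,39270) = 628320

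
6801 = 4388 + 2413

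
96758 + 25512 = 122270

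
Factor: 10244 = 2^2*13^1*197^1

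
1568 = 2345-777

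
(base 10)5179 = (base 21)bfd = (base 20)cij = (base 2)1010000111011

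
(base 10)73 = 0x49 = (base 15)4d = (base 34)25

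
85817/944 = 90 + 857/944 ≈ 90.91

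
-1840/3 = -613 - 1/3 ≈ -613.33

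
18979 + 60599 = 79578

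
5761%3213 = 2548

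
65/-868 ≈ -0.0749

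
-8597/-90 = 95 + 47/90 ≈ 95.52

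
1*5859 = 5859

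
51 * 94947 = 4842297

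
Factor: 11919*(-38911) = -1*3^1*29^1*137^1*167^1*233^1 = -463780209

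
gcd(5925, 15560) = 5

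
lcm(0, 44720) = 0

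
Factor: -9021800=-1 * 2^3 * 5^2 * 79^1 * 571^1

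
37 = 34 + 3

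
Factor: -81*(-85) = 3^4*5^1*17^1 = 6885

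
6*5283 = 31698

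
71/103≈0.689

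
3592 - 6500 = -2908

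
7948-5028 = 2920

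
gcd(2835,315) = 315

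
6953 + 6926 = 13879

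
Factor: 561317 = 19^1*31^1*953^1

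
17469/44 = 397 + 1/44 ≈ 397.02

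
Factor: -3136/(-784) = 2^2 = 4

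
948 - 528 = 420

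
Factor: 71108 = 2^2*29^1*613^1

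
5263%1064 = 1007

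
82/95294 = 41/47647 ≈ 0.000860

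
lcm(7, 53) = 371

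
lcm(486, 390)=31590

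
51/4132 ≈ 0.0123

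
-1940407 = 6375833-8316240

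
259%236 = 23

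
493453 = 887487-394034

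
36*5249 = 188964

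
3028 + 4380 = 7408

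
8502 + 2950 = 11452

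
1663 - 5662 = -3999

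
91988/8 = 22997/2 = 11498.50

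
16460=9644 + 6816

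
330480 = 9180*36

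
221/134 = 1 + 87/134 ≈ 1.65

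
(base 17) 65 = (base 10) 107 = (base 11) 98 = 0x6b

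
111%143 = 111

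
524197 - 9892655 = -9368458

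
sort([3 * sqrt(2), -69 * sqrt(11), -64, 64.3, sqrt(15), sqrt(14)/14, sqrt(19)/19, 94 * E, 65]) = [-69 * sqrt(11), -64, sqrt(19)/19, sqrt(14)/14, sqrt(15), 3 * sqrt(2), 64.3, 65, 94 * E]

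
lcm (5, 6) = 30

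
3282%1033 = 183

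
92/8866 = 46/4433 ≈ 0.0104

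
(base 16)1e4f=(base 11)5914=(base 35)6bo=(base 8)17117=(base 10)7759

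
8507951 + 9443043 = 17950994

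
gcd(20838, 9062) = 46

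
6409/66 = 97 + 7/66 ≈ 97.11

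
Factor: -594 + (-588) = -1 * 2^1 * 3^1 * 197^1 = -1182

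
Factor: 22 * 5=2^1 * 5^1 * 11^1=110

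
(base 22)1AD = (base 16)2CD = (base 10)717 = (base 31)N4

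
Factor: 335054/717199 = 2^1*7^(-1)*29^(-1)*233^1*719^1*3533^(-1) 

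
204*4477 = 913308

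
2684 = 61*44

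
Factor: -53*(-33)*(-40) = -1*2^3*3^1*5^1*11^1*53^1 = -69960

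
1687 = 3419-1732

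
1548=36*43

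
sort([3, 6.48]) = [3, 6.48]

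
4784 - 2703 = 2081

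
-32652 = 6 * (-5442)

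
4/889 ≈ 0.00450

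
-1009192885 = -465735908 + -543456977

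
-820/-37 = 22 + 6/37 ≈ 22.16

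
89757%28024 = 5685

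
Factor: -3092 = -1*2^2*773^1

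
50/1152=25/576 ≈ 0.0434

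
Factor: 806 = 2^1*13^1*31^1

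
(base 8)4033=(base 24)3eb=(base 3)2211212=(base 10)2075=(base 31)24t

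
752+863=1615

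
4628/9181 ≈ 0.504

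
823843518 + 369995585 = 1193839103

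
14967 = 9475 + 5492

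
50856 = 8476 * 6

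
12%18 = 12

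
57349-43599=13750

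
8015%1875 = 515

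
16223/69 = 235 + 8/69 ≈ 235.12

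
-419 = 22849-23268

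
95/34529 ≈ 0.00275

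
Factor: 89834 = 2^1 * 44917^1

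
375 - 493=-118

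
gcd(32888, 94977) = 1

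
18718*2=37436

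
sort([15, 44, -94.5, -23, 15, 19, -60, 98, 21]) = [-94.5, -60, -23, 15, 15, 19, 21, 44, 98]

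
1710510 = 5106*335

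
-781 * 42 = -32802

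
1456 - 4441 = -2985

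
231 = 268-37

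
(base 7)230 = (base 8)167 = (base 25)4j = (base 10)119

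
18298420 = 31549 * 580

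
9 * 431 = 3879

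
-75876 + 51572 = -24304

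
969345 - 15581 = 953764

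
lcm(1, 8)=8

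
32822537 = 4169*7873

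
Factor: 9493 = 11^1*863^1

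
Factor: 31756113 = 3^2*587^1*6011^1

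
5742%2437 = 868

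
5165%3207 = 1958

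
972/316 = 243/79 ≈ 3.08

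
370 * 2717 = 1005290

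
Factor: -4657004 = -1*2^2*11^1*53^1*1997^1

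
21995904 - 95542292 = -73546388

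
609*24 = 14616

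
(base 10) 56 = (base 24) 28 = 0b111000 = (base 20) 2g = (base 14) 40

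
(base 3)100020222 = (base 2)1101001011101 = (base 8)15135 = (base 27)96q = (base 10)6749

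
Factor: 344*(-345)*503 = -1*2^3*3^1*5^1*23^1*43^1*503^1 = -59696040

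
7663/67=114+25/67 ≈ 114.37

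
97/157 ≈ 0.618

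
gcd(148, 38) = 2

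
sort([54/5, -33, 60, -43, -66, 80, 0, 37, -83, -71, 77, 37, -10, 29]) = [-83, -71, -66, -43, -33, -10, 0, 54/5, 29, 37, 37, 60, 77, 80]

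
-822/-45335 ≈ 0.0181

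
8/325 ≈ 0.0246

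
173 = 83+90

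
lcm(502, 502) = 502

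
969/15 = 323/5 = 64.60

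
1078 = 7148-6070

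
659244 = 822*802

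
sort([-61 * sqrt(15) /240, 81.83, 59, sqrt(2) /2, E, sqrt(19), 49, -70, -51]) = [-70, -51, -61 * sqrt(15) /240, sqrt(2) /2, E, sqrt(19), 49, 59, 81.83]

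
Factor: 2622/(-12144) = -1*2^(-3)*11^(-1)*19^1 = -19/88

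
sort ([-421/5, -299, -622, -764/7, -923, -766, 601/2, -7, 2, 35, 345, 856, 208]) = [-923, -766, -622, -299, -764/7, -421/5, -7, 2, 35, 208, 601/2, 345, 856]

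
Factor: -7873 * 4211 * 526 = -1 * 2^1 * 263^1 * 4211^1 * 7873^1 = -17438584778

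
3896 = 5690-1794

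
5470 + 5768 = 11238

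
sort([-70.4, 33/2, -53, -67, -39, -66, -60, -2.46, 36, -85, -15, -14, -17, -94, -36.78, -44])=[-94, -85, -70.4, -67, -66, -60, -53, -44, -39, -36.78, -17, -15, -14, -2.46, 33/2, 36]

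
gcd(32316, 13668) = 12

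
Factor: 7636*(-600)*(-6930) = 2^6*3^3*5^3*7^1*11^1*23^1*83^1 = 31750488000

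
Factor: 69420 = 2^2*3^1*5^1*13^1*89^1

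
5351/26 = 205 + 21/26 ≈ 205.81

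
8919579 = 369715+8549864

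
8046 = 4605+3441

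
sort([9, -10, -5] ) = [-10, -5, 9] 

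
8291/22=376 + 19/22 ≈ 376.86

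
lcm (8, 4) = 8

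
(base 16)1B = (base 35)R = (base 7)36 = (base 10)27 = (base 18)19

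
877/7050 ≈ 0.124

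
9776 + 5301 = 15077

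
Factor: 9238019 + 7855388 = 19^1*241^1*3733^1 = 17093407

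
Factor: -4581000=-1*2^3*3^2*5^3*509^1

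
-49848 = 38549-88397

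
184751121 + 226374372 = 411125493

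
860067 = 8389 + 851678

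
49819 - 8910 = 40909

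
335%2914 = 335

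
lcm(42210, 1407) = 42210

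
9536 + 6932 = 16468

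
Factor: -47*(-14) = 2^1*7^1*47^1 = 658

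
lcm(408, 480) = 8160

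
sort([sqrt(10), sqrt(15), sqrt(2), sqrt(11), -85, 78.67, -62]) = [-85, -62, sqrt(2), sqrt(10), sqrt(11), sqrt(15), 78.67]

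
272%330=272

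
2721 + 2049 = 4770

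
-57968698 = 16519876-74488574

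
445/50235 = 89/10047≈0.00886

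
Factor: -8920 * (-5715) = 2^3 * 3^2 * 5^2 * 127^1 * 223^1 = 50977800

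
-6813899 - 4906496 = -11720395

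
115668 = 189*612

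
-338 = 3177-3515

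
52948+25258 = 78206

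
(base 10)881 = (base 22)1i1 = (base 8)1561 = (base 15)3db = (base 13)52a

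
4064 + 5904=9968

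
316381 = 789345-472964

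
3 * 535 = 1605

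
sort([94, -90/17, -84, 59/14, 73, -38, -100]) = [-100, -84, -38, -90/17, 59/14, 73, 94]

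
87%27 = 6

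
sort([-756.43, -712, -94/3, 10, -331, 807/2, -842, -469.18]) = [-842, -756.43, -712, -469.18, -331, -94/3, 10, 807/2]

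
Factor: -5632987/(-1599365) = 5^(-1)*19^1*179^(-1)*1787^(-1)*296473^1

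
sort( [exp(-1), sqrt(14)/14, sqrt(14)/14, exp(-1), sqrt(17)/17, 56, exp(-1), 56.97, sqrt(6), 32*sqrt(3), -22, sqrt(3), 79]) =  [-22, sqrt(17)/17, sqrt(14)/14, sqrt(14)/14, exp(-1), exp(-1), exp(-1), sqrt(3), sqrt(6), 32*sqrt(3), 56, 56.97, 79]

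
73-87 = -14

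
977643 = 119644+857999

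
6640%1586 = 296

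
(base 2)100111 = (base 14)2b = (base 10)39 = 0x27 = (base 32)17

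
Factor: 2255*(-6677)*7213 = -1*5^1*11^2*41^1*607^1*7213^1 = -108603508255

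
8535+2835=11370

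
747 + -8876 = -8129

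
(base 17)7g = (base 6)343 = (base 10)135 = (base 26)55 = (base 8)207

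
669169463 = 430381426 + 238788037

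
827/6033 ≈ 0.137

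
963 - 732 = 231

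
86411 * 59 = 5098249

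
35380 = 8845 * 4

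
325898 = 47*6934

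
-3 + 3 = 0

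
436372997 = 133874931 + 302498066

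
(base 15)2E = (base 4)230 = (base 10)44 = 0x2C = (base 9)48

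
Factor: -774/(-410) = 3^2 * 5^(-1) * 41^(-1) * 43^1 = 387/205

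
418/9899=22/521 ≈ 0.0422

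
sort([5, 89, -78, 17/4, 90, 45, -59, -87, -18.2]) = [-87, -78, -59, -18.2, 17/4, 5, 45, 89, 90]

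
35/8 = 4+3/8 ≈ 4.38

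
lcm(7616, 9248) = 129472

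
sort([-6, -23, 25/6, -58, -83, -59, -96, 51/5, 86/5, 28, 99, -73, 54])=[-96, -83, -73, -59, -58, -23, -6, 25/6, 51/5, 86/5, 28, 54, 99]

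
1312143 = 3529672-2217529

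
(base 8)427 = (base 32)8n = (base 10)279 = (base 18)f9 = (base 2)100010111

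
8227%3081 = 2065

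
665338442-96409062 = 568929380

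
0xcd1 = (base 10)3281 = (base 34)2sh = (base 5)101111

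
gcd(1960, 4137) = 7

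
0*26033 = 0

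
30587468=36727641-6140173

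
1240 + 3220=4460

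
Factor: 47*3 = 3^1*47^1 = 141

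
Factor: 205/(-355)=-1*41^1*71^(-1)=-41/71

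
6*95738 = 574428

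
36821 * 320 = 11782720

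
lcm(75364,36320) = 3014560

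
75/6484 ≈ 0.0116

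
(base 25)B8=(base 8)433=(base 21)DA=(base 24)BJ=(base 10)283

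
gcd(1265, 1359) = 1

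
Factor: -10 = -1*2^1*5^1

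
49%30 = 19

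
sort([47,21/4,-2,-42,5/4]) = [-42,-2,5/4,21/4,47]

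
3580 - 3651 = -71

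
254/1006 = 127/503 ≈ 0.252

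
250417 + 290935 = 541352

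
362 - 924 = -562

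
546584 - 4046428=-3499844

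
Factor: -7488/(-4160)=3^2 * 5^(-1)=9/5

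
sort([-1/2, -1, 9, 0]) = [-1, -1/2, 0, 9]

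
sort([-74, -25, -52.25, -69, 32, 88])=[-74, -69, -52.25, -25, 32, 88]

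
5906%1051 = 651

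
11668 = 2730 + 8938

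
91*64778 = 5894798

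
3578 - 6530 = -2952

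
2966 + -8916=-5950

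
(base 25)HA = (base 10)435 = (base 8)663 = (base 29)F0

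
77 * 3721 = 286517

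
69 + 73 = 142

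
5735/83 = 69 + 8/83 ≈ 69.10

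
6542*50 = 327100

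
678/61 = 11 + 7/61 ≈ 11.11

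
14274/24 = 2379/4 = 594.75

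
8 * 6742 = 53936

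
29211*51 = 1489761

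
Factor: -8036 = -1*2^2*7^2*41^1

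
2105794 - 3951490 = -1845696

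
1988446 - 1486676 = 501770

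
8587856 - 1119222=7468634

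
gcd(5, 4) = 1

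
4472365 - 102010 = 4370355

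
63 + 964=1027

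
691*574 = 396634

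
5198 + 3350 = 8548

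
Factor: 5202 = 2^1*3^2*17^2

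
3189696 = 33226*96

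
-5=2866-2871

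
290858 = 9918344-9627486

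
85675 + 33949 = 119624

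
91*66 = 6006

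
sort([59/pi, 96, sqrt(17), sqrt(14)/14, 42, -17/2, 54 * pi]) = [-17/2, sqrt(14)/14, sqrt(17), 59/pi, 42, 96, 54 * pi]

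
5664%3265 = 2399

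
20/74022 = 10/37011≈0.000270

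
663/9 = 221/3≈73.67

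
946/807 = 1 + 139/807 ≈ 1.17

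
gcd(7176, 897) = 897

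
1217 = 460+757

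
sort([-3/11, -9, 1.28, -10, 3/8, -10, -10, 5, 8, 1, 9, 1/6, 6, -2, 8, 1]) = [-10, -10, -10, -9, -2, -3/11, 1/6, 3/8, 1, 1, 1.28, 5, 6, 8, 8, 9]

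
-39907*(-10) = 399070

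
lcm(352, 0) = 0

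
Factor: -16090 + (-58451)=-1 * 3^1 * 24847^1=-74541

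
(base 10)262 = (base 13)172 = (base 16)106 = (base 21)ca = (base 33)7v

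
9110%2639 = 1193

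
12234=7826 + 4408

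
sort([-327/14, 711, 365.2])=[-327/14, 365.2, 711]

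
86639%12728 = 10271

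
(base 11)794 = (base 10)950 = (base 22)1l4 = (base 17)34f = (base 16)3b6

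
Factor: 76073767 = 7^1*11^1*987971^1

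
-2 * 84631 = -169262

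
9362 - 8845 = 517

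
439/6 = 73 + 1/6 ≈ 73.17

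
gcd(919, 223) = 1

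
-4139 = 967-5106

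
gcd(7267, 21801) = 7267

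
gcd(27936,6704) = 16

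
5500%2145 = 1210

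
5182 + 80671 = 85853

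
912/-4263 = -304/1421 ≈ -0.214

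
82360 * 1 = 82360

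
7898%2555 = 233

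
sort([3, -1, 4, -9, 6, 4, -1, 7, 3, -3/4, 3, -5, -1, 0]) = [-9, -5, -1, -1, -1, -3/4, 0, 3, 3, 3, 4, 4, 6, 7]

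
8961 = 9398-437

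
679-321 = 358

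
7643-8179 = -536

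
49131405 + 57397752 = 106529157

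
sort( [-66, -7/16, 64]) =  [-66, -7/16, 64]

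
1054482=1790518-736036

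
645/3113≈0.207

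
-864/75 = -288/25 = -11.52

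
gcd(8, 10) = 2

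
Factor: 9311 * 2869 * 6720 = 2^6 * 3^1 * 5^1 * 7^1 * 19^1 * 151^1 * 9311^1 = 179513100480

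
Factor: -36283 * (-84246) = 2^1 * 3^1 * 13^1 * 19^1 * 739^1 * 2791^1 = 3056697618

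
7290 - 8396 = -1106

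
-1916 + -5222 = -7138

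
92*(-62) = -5704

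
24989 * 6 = 149934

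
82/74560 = 41/37280 ≈ 0.00110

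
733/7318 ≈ 0.100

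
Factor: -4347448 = -1*2^3*7^1*29^1*2677^1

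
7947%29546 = 7947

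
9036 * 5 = 45180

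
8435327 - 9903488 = -1468161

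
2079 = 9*231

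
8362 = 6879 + 1483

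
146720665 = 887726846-741006181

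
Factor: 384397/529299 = 3^ (-2)*13^1*23^ (-1)*2557^ (-1)*29569^1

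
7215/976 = 7 + 383/976 ≈ 7.39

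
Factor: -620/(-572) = 5^1 * 11^(-1) * 13^(-1) * 31^1 = 155/143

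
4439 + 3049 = 7488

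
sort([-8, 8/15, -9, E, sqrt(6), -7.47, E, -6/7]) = [-9, -8, -7.47, -6/7, 8/15, sqrt(6), E, E]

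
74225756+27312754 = 101538510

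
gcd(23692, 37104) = 4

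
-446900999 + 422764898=-24136101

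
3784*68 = 257312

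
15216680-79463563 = -64246883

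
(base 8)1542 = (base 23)1ef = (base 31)rt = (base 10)866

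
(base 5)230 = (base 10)65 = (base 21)32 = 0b1000001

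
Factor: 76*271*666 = 2^3*3^2*19^1*37^1*271^1 = 13716936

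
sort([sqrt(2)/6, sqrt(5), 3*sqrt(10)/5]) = [sqrt(2)/6, 3*sqrt(10)/5, sqrt(5)]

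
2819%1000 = 819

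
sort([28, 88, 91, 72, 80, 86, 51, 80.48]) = [28, 51, 72, 80, 80.48, 86, 88, 91]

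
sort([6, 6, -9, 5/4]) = [-9, 5/4, 6, 6]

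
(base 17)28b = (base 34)lb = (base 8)1325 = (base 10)725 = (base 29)p0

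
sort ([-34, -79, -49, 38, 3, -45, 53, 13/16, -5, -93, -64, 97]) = [-93, -79, -64, -49, -45, -34, -5, 13/16, 3, 38, 53, 97]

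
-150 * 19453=-2917950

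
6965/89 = 78 + 23/89 ≈ 78.26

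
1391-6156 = -4765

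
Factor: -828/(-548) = 3^2*23^1*137^(-1) = 207/137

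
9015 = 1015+8000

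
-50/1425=-2/57 ≈ -0.0351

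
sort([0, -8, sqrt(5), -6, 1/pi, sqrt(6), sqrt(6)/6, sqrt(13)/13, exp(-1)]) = [-8, -6, 0, sqrt(13)/13, 1/pi, exp(-1), sqrt(6)/6, sqrt(5), sqrt(6)]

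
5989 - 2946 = 3043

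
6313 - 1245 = 5068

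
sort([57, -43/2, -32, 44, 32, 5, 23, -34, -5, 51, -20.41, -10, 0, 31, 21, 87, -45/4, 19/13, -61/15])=[-34, -32, -43/2, -20.41, -45/4, -10, -5, -61/15, 0, 19/13, 5, 21, 23, 31, 32, 44, 51, 57, 87]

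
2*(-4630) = -9260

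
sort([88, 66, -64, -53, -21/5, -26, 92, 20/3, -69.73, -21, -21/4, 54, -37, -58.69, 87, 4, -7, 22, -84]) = [-84, -69.73, -64, -58.69, -53, -37, -26, -21, -7, -21/4, -21/5, 4, 20/3, 22, 54, 66, 87, 88, 92]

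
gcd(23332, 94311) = 1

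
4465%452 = 397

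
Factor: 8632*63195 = 2^3*3^1*5^1*11^1*13^1*83^1*383^1 = 545499240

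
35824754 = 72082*497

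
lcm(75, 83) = 6225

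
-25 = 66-91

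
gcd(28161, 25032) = 3129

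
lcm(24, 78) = 312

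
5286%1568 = 582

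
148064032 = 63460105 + 84603927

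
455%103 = 43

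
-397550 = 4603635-5001185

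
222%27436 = 222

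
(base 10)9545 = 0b10010101001001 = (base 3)111002112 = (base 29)ba4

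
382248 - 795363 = -413115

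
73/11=6 + 7/11 ≈ 6.64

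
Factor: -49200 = -1 * 2^4 * 3^1 * 5^2 * 41^1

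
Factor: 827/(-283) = -1*283^(-1)*827^1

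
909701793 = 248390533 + 661311260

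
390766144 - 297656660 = 93109484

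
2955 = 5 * 591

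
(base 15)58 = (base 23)3e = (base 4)1103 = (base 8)123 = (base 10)83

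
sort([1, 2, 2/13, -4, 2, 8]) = [-4, 2/13, 1, 2, 2, 8]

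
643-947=-304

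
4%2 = 0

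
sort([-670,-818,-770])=[-818,-770,-670]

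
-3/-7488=1/2496 ≈ 0.000401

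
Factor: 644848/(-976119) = -1 * 2^4 * 3^(-1) * 41^1 * 331^(-1) = -656/993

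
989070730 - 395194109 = 593876621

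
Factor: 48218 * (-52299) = -1 * 2^1 * 3^3 * 13^1 * 149^1 * 24109^1 = -2521753182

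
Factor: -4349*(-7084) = 2^2*7^1*11^1*23^1*4349^1 = 30808316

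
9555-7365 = 2190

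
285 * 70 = 19950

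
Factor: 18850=2^1 * 5^2 * 13^1 * 29^1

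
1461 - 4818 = -3357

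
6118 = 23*266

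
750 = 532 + 218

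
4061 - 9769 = -5708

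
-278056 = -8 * 34757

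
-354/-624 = 59/104 ≈ 0.567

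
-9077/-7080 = 1 + 1997/7080 ≈ 1.28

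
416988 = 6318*66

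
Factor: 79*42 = 2^1*3^1*7^1*79^1 = 3318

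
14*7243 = 101402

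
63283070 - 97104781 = -33821711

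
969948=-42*(-23094)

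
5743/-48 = -119-31/48 ≈ -119.65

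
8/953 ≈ 0.00839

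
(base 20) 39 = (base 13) 54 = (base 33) 23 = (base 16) 45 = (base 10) 69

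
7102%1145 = 232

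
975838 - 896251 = 79587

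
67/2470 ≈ 0.0271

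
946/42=473/21 ≈ 22.52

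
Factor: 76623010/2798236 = 2^(-1)*5^1*7^(-1)*19^1*31^1*37^(-2)*73^(-1)*13009^1 = 38311505/1399118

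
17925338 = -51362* (-349)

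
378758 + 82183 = 460941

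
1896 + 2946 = 4842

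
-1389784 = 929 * (-1496)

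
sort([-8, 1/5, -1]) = [-8, -1, 1/5]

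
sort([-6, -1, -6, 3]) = [-6, -6, -1, 3]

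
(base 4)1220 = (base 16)68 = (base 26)40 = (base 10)104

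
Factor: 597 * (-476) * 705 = -1 * 2^2 * 3^2 * 5^1 * 7^1 * 17^1 * 47^1 * 199^1 = -200341260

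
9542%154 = 148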